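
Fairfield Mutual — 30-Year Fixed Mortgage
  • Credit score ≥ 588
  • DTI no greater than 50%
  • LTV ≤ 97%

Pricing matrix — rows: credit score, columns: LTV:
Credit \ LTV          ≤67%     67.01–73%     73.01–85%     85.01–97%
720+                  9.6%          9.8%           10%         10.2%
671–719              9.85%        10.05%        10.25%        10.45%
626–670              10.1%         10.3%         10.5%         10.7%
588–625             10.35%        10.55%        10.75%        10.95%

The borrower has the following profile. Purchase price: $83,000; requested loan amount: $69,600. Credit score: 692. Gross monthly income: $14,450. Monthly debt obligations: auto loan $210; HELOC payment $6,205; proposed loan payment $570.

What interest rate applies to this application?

Credit score 692 ≥ 588; Total monthly debts = (210 + 6,205 + 570) = 6,985. Debt-to-income = 6,985/14,450 = 48.3% — meets 50% limit
Loan-to-value = 69,600/83,000 = 83.9% — pass (97% max)
Row: 692 falls in 671–719. Column: 83.9% falls in 73.01–85%. Rate = 10.25%.

10.25%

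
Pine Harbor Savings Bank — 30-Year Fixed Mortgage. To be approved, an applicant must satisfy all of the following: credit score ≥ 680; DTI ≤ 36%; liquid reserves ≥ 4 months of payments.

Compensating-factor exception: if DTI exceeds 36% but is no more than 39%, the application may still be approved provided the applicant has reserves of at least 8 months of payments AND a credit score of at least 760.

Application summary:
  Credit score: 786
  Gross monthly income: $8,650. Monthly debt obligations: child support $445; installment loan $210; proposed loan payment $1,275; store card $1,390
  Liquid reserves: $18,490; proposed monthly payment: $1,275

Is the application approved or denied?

Approved

Credit score 786 ≥ 680 (meets base)
Total debts = (445 + 210 + 1,275 + 1,390) = 3,320. DTI = 3,320/8,650 = 38.4% > 36% — standard DTI limit exceeded.
Liquid reserves cover 18,490/1,275 = 14.5 months — ≥ 4 required
38.4% falls in the override range (36%–39%), so the compensating-factor test applies.
Reserves 14.5 ≥ 8 months; credit score 786 ≥ 760.
Both compensating conditions met → exception applies.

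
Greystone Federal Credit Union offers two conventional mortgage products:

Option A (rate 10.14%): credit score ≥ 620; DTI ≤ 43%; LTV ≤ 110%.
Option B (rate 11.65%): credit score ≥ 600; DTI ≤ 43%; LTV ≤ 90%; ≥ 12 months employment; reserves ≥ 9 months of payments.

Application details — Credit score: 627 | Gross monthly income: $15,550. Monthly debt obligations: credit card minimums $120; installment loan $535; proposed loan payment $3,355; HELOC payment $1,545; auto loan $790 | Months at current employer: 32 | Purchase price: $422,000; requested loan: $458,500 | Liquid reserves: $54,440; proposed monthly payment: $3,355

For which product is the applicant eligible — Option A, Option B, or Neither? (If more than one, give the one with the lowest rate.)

Total debts = (120 + 535 + 3,355 + 1,545 + 790) = 6,345; DTI = 6,345/15,550 = 40.8%.
LTV = 458,500/422,000 = 108.6%.
Reserves = 54,440/3,355 = 16.2 months.
Option A: score 627 ≥ 620; DTI 40.8% ≤ 43%; LTV 108.6% ≤ 110% → qualifies.
Option B: score 627 ≥ 600; DTI 40.8% ≤ 43%; LTV 108.6% > 90%; employment 32 ≥ 12 mo; reserves 16.2 ≥ 9 mo → does not qualify.

Option A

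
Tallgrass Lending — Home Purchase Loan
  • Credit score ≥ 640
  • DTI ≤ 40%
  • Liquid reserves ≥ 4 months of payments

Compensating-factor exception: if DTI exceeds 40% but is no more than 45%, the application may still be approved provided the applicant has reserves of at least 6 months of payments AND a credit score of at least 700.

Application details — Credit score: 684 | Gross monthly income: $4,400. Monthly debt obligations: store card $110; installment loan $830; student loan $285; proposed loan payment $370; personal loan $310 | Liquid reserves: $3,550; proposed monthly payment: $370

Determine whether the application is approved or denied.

Credit score 684 ≥ 640 (meets base)
Total debts = (110 + 830 + 285 + 370 + 310) = 1,905. DTI = 1,905/4,400 = 43.3% > 40% — standard DTI limit exceeded.
Liquid reserves cover 3,550/370 = 9.6 months — ≥ 4 required
DTI 43.3% is within the 40%–45% exception band; checking compensating factors.
Override check — reserves: 9.6 mo (ok); score: 684 (below 700).
Compensating-factor requirement not fully met.

Denied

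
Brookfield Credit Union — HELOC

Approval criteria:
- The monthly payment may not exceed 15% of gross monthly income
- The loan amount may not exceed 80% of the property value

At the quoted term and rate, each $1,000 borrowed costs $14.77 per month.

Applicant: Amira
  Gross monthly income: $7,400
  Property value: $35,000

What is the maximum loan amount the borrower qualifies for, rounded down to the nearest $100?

$28,000

Payment cap: 15% × $7,400 = $1,110/month.
At $14.77 per $1,000, that supports 1,110/14.77 × 1,000 ≈ $75,152 → $75,100.
LTV cap: 80% × $35,000 = $28,000 → $28,000.
Binding constraint: loan-to-value.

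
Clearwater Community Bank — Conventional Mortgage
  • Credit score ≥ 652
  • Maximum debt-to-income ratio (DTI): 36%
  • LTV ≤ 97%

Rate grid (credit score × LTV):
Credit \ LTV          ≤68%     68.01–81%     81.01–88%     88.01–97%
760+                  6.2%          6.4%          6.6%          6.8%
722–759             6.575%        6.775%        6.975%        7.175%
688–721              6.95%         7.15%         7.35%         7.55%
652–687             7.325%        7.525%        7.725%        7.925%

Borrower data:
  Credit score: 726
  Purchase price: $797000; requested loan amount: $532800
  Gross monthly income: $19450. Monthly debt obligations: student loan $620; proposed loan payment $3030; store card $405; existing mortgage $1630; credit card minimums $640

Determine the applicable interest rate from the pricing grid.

6.575%

Credit score 726 ≥ 652; Total monthly debts = (620 + 3,030 + 405 + 1,630 + 640) = 6,325. DTI: 6,325 ÷ 19,450 = 32.5%, within the 36% cap
LTV = 532,800/797,000 = 66.9% ≤ 97%
Score 726 is in the 722–759 band; LTV 66.9% is in the ≤68% band → 6.575%.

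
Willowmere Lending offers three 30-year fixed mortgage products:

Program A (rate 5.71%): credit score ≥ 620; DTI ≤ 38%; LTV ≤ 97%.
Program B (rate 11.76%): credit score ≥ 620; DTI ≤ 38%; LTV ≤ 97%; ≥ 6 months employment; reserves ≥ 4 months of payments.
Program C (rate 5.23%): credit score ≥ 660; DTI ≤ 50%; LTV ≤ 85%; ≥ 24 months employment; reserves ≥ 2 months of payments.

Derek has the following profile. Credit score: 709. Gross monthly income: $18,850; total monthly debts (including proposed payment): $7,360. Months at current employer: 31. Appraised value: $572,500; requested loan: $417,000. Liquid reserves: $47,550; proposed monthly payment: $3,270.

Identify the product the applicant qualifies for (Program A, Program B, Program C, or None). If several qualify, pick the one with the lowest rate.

Program C

DTI = 7,360/18,850 = 39%.
LTV = 417,000/572,500 = 72.8%.
Reserves = 47,550/3,270 = 14.5 months.
Program A: score 709 ≥ 620; DTI 39% > 38%; LTV 72.8% ≤ 97% → does not qualify.
Program B: score 709 ≥ 620; DTI 39% > 38%; LTV 72.8% ≤ 97%; employment 31 ≥ 6 mo; reserves 14.5 ≥ 4 mo → does not qualify.
Program C: score 709 ≥ 660; DTI 39% ≤ 50%; LTV 72.8% ≤ 85%; employment 31 ≥ 24 mo; reserves 14.5 ≥ 2 mo → qualifies.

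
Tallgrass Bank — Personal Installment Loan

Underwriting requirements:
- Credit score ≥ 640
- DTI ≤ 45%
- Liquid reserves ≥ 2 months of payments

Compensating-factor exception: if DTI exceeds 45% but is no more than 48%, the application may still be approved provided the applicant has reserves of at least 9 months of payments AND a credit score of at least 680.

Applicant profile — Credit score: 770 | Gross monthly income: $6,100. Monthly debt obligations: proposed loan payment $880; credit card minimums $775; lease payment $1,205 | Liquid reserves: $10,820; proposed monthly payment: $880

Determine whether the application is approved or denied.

Approved

Credit score 770 ≥ 640 (meets base)
Total debts = (880 + 775 + 1,205) = 2,860. DTI: 2,860 ÷ 6,100 = 46.9%, over the 45% base limit.
Reserves = 10,820/880 = 12.3 months ≥ 2
DTI 46.9% is within the 45%–48% exception band; checking compensating factors.
Reserves 12.3 ≥ 9 months; credit score 770 ≥ 680.
Both compensating conditions met → exception applies.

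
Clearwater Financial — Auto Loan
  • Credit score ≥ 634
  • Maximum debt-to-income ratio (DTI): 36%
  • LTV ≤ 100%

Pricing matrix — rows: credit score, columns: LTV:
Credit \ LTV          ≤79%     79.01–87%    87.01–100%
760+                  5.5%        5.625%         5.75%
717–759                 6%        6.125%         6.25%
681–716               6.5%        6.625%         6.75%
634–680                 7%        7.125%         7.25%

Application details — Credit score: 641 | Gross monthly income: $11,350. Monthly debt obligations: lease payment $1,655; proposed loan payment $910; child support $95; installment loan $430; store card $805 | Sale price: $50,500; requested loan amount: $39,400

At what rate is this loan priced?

7%

Credit score 641 ≥ 634; Total monthly debts = (1,655 + 910 + 95 + 430 + 805) = 3,895. DTI: 3,895 ÷ 11,350 = 34.3%, within the 36% cap
Loan-to-value = 39,400/50,500 = 78% — pass (100% max)
Row: 641 falls in 634–680. Column: 78% falls in ≤79%. Rate = 7%.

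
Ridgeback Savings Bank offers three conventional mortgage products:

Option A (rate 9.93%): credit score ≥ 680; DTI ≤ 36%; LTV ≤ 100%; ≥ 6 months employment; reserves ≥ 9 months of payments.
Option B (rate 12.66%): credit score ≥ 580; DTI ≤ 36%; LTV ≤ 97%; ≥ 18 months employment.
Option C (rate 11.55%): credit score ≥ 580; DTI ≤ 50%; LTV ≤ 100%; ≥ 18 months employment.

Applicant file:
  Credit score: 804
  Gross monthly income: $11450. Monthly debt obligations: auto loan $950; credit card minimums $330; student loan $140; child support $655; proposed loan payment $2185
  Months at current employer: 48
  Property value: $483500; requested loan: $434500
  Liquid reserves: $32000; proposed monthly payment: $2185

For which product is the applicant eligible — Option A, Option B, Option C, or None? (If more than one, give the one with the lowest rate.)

Option C

Total debts = (950 + 330 + 140 + 655 + 2,185) = 4,260; DTI = 4,260/11,450 = 37.2%.
LTV = 434,500/483,500 = 89.9%.
Reserves = 32,000/2,185 = 14.6 months.
Option A: score 804 ≥ 680; DTI 37.2% > 36%; LTV 89.9% ≤ 100%; employment 48 ≥ 6 mo; reserves 14.6 ≥ 9 mo → does not qualify.
Option B: score 804 ≥ 580; DTI 37.2% > 36%; LTV 89.9% ≤ 97%; employment 48 ≥ 18 mo → does not qualify.
Option C: score 804 ≥ 580; DTI 37.2% ≤ 50%; LTV 89.9% ≤ 100%; employment 48 ≥ 18 mo → qualifies.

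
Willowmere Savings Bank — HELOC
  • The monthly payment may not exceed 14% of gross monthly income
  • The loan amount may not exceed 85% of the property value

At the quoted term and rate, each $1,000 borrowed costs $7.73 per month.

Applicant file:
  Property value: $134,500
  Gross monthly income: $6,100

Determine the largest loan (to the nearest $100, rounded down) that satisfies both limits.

Payment cap: 14% × $6,100 = $854/month.
At $7.73 per $1,000, that supports 854/7.73 × 1,000 ≈ $110,478 → $110,400.
LTV cap: 85% × $134,500 = $114,325 → $114,300.
Binding constraint: payment-to-income.

$110,400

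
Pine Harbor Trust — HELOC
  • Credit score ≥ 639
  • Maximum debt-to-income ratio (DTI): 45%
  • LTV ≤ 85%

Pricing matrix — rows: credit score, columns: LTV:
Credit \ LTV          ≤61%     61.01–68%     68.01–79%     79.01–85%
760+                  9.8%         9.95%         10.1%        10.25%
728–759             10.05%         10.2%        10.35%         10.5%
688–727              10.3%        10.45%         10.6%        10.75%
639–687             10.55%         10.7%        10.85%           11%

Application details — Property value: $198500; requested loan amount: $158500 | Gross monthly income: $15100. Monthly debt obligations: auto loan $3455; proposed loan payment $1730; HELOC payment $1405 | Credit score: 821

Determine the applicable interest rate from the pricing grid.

Credit score 821 ≥ 639; Total monthly debts = (3,455 + 1,730 + 1,405) = 6,590. DTI: 6,590 ÷ 15,100 = 43.6%, within the 45% cap
LTV = 158,500/198,500 = 79.8% ≤ 85%
Row: 821 falls in 760+. Column: 79.8% falls in 79.01–85%. Rate = 10.25%.

10.25%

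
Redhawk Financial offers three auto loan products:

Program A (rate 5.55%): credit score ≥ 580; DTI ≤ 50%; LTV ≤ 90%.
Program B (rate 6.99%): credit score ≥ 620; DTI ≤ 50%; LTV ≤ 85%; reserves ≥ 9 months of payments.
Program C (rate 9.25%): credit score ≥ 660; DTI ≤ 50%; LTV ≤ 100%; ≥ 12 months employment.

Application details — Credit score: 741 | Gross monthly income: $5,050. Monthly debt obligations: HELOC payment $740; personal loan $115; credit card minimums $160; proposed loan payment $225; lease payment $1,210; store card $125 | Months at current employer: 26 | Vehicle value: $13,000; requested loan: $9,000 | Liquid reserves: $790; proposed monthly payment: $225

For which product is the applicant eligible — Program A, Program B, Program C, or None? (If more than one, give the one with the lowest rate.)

None

Total debts = (740 + 115 + 160 + 225 + 1,210 + 125) = 2,575; DTI = 2,575/5,050 = 51%.
LTV = 9,000/13,000 = 69.2%.
Reserves = 790/225 = 3.5 months.
Program A: score 741 ≥ 580; DTI 51% > 50%; LTV 69.2% ≤ 90% → does not qualify.
Program B: score 741 ≥ 620; DTI 51% > 50%; LTV 69.2% ≤ 85%; reserves 3.5 < 9 mo → does not qualify.
Program C: score 741 ≥ 660; DTI 51% > 50%; LTV 69.2% ≤ 100%; employment 26 ≥ 12 mo → does not qualify.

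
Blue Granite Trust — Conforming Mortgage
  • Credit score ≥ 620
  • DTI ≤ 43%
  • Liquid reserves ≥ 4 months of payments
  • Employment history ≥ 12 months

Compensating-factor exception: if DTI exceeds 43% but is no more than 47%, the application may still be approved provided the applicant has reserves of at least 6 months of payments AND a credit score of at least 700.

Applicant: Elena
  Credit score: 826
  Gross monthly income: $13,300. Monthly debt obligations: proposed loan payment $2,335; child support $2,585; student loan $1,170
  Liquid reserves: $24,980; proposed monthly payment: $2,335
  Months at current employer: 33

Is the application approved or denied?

Credit score 826 ≥ 620 (meets base)
Total debts = (2,335 + 2,585 + 1,170) = 6,090. DTI: 6,090 ÷ 13,300 = 45.8%, over the 43% base limit.
Liquid reserves cover 24,980/2,335 = 10.7 months — ≥ 4 required
Employment 33 ≥ 12 months
45.8% falls in the override range (43%–47%), so the compensating-factor test applies.
Reserves 10.7 ≥ 6 months; credit score 826 ≥ 700.
Both compensating conditions met → exception applies.

Approved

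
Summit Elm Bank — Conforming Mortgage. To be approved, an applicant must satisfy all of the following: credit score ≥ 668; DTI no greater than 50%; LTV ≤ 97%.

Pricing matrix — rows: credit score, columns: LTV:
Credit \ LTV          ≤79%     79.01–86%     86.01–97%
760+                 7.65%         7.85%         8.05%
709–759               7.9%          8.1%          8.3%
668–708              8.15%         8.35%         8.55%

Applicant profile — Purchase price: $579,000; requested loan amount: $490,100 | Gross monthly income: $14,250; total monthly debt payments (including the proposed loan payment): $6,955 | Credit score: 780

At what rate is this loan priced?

7.85%

Credit score 780 ≥ 668; DTI = 6,955/14,250 = 48.8% ≤ 50%
LTV = 490,100/579,000 = 84.6% ≤ 97%
Credit 780 → row 760+; LTV 84.6% → column 79.01–86%. Grid cell → 7.85%.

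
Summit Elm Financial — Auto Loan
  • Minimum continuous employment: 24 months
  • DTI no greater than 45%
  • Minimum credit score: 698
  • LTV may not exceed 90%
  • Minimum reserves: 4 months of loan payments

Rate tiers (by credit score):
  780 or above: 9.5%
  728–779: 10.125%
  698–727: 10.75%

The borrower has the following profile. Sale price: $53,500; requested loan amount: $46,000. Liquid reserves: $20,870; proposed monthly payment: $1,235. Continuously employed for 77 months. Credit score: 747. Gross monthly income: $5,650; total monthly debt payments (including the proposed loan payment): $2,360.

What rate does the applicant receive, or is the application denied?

Credit score 747 ≥ 698 (meets minimum)
Debt-to-income = 2,360/5,650 = 41.8% — meets 45% limit
Employment 77 ≥ 24 months
LTV = 46,000/53,500 = 86% ≤ 90%
Reserves = 20,870/1,235 = 16.9 months ≥ 4
All requirements met. Score 747 falls in the 728–779 tier → 10.125%.

Approved at 10.125%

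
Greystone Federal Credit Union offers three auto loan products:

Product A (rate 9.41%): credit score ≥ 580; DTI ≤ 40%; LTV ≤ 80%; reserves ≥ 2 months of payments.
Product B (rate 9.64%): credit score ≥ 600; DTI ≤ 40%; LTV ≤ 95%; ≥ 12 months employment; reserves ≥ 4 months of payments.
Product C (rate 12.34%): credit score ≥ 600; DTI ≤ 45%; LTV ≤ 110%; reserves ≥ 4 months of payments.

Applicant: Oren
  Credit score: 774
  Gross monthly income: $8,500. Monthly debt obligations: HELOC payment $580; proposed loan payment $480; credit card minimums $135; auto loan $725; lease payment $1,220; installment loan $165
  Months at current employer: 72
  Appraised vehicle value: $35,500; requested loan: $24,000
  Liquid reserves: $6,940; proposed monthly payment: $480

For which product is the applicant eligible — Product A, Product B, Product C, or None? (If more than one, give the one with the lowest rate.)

Total debts = (580 + 480 + 135 + 725 + 1,220 + 165) = 3,305; DTI = 3,305/8,500 = 38.9%.
LTV = 24,000/35,500 = 67.6%.
Reserves = 6,940/480 = 14.5 months.
Product A: score 774 ≥ 580; DTI 38.9% ≤ 40%; LTV 67.6% ≤ 80%; reserves 14.5 ≥ 2 mo → qualifies.
Product B: score 774 ≥ 600; DTI 38.9% ≤ 40%; LTV 67.6% ≤ 95%; employment 72 ≥ 12 mo; reserves 14.5 ≥ 4 mo → qualifies.
Product C: score 774 ≥ 600; DTI 38.9% ≤ 45%; LTV 67.6% ≤ 110%; reserves 14.5 ≥ 4 mo → qualifies.
Qualifying: Product A, Product B, Product C. Lowest rate is 9.41% → Product A.

Product A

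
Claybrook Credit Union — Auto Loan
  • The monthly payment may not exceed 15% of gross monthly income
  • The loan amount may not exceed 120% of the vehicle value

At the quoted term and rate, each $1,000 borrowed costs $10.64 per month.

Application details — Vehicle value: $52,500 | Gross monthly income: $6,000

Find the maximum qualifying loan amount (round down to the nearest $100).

$63,000

Payment cap: 15% × $6,000 = $900/month.
At $10.64 per $1,000, that supports 900/10.64 × 1,000 ≈ $84,586 → $84,500.
LTV cap: 120% × $52,500 = $63,000 → $63,000.
Binding constraint: loan-to-value.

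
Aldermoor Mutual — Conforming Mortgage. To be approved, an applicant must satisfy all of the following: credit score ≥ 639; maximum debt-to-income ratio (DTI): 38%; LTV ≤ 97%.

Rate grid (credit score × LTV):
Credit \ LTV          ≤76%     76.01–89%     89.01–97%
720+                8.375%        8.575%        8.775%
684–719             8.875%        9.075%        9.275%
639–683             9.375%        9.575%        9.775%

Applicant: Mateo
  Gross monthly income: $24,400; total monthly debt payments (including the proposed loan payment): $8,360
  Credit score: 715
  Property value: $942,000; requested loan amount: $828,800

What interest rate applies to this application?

Credit score 715 ≥ 639; DTI = 8,360/24,400 = 34.3% ≤ 38%
Loan-to-value = 828,800/942,000 = 88% — pass (97% max)
Score 715 is in the 684–719 band; LTV 88% is in the 76.01–89% band → 9.075%.

9.075%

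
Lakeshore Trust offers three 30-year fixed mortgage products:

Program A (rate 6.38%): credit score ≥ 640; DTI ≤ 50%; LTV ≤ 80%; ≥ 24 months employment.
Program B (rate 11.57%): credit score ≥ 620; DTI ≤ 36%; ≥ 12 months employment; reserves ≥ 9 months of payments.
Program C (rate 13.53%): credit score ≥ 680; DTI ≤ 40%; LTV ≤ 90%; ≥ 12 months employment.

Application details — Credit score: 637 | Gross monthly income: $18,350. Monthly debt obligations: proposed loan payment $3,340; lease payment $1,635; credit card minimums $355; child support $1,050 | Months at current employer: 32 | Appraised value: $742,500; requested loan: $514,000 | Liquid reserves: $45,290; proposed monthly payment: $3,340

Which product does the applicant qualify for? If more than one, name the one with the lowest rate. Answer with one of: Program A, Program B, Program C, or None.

Total debts = (3,340 + 1,635 + 355 + 1,050) = 6,380; DTI = 6,380/18,350 = 34.8%.
LTV = 514,000/742,500 = 69.2%.
Reserves = 45,290/3,340 = 13.6 months.
Program A: score 637 < 640; DTI 34.8% ≤ 50%; LTV 69.2% ≤ 80%; employment 32 ≥ 24 mo → does not qualify.
Program B: score 637 ≥ 620; DTI 34.8% ≤ 36%; employment 32 ≥ 12 mo; reserves 13.6 ≥ 9 mo → qualifies.
Program C: score 637 < 680; DTI 34.8% ≤ 40%; LTV 69.2% ≤ 90%; employment 32 ≥ 12 mo → does not qualify.

Program B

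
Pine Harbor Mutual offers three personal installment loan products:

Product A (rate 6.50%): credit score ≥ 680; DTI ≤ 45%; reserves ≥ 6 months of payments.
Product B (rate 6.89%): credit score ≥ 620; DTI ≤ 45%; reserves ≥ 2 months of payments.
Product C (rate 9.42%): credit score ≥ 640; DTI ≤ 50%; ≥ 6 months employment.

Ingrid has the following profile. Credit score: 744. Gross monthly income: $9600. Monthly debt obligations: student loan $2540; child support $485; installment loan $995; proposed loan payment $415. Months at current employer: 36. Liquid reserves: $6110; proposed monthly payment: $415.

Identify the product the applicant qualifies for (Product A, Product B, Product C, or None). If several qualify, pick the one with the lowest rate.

Product C

Total debts = (2,540 + 485 + 995 + 415) = 4,435; DTI = 4,435/9,600 = 46.2%.
Reserves = 6,110/415 = 14.7 months.
Product A: score 744 ≥ 680; DTI 46.2% > 45%; reserves 14.7 ≥ 6 mo → does not qualify.
Product B: score 744 ≥ 620; DTI 46.2% > 45%; reserves 14.7 ≥ 2 mo → does not qualify.
Product C: score 744 ≥ 640; DTI 46.2% ≤ 50%; employment 36 ≥ 6 mo → qualifies.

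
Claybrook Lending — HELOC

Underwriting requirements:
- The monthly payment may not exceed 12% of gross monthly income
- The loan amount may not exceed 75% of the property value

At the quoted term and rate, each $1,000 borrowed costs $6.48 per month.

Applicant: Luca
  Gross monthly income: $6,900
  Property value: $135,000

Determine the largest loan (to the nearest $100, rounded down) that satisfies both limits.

$101,200

Payment cap: 12% × $6,900 = $828/month.
At $6.48 per $1,000, that supports 828/6.48 × 1,000 ≈ $127,777 → $127,700.
LTV cap: 75% × $135,000 = $101,250 → $101,200.
Binding constraint: loan-to-value.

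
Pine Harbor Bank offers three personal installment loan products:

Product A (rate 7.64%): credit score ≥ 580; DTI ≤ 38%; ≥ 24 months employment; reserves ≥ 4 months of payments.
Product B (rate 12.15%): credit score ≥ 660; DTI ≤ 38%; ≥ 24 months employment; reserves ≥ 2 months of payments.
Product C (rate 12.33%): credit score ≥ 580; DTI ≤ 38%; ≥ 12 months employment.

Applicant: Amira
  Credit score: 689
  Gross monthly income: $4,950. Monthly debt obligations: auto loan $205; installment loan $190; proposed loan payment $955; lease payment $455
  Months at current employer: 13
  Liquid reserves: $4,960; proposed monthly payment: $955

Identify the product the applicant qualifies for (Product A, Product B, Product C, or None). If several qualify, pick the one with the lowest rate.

Product C

Total debts = (205 + 190 + 955 + 455) = 1,805; DTI = 1,805/4,950 = 36.5%.
Reserves = 4,960/955 = 5.2 months.
Product A: score 689 ≥ 580; DTI 36.5% ≤ 38%; employment 13 < 24 mo; reserves 5.2 ≥ 4 mo → does not qualify.
Product B: score 689 ≥ 660; DTI 36.5% ≤ 38%; employment 13 < 24 mo; reserves 5.2 ≥ 2 mo → does not qualify.
Product C: score 689 ≥ 580; DTI 36.5% ≤ 38%; employment 13 ≥ 12 mo → qualifies.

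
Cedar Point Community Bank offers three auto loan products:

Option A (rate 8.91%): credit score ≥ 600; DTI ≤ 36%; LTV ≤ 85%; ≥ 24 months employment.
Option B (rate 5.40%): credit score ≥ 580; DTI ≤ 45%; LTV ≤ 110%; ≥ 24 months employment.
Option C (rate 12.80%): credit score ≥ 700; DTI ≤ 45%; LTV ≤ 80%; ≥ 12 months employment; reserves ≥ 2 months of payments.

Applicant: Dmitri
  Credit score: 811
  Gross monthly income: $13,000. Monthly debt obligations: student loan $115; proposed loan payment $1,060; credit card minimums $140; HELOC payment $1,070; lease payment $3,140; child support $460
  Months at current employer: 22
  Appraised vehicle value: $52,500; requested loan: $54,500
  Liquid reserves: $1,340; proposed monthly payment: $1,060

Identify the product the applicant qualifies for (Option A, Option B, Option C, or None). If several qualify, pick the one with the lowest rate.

Total debts = (115 + 1,060 + 140 + 1,070 + 3,140 + 460) = 5,985; DTI = 5,985/13,000 = 46%.
LTV = 54,500/52,500 = 103.8%.
Reserves = 1,340/1,060 = 1.3 months.
Option A: score 811 ≥ 600; DTI 46% > 36%; LTV 103.8% > 85%; employment 22 < 24 mo → does not qualify.
Option B: score 811 ≥ 580; DTI 46% > 45%; LTV 103.8% ≤ 110%; employment 22 < 24 mo → does not qualify.
Option C: score 811 ≥ 700; DTI 46% > 45%; LTV 103.8% > 80%; employment 22 ≥ 12 mo; reserves 1.3 < 2 mo → does not qualify.

None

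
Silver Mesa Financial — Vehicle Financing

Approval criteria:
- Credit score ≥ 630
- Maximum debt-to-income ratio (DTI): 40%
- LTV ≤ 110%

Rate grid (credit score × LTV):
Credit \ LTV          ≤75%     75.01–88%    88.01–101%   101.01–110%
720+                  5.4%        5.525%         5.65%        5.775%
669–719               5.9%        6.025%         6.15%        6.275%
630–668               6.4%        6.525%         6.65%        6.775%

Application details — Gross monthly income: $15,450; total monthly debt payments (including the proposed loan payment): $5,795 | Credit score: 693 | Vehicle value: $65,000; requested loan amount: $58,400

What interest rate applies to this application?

Credit score 693 ≥ 630; DTI: 5,795 ÷ 15,450 = 37.5%, within the 40% cap
LTV = 58,400/65,000 = 89.8% ≤ 110%
Score 693 is in the 669–719 band; LTV 89.8% is in the 88.01–101% band → 6.15%.

6.15%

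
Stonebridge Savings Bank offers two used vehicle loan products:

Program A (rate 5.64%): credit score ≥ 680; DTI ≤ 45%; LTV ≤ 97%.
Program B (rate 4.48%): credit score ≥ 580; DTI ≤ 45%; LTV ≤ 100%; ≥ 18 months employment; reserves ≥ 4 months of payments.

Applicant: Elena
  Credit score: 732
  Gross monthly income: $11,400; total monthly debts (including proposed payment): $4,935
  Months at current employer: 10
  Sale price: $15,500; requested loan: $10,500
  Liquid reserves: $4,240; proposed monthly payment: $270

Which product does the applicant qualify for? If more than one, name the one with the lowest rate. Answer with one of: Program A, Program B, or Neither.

DTI = 4,935/11,400 = 43.3%.
LTV = 10,500/15,500 = 67.7%.
Reserves = 4,240/270 = 15.7 months.
Program A: score 732 ≥ 680; DTI 43.3% ≤ 45%; LTV 67.7% ≤ 97% → qualifies.
Program B: score 732 ≥ 580; DTI 43.3% ≤ 45%; LTV 67.7% ≤ 100%; employment 10 < 18 mo; reserves 15.7 ≥ 4 mo → does not qualify.

Program A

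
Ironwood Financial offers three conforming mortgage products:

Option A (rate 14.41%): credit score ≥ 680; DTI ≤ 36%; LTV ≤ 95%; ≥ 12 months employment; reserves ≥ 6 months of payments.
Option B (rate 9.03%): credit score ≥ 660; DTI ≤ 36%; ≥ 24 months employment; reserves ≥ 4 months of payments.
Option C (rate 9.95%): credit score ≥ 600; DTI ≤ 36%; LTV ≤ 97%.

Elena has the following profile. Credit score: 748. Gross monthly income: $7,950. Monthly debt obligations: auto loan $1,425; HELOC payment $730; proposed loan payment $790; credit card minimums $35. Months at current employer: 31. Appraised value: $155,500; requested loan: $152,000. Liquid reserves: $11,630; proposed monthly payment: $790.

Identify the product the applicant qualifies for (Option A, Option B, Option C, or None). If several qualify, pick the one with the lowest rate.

None

Total debts = (1,425 + 730 + 790 + 35) = 2,980; DTI = 2,980/7,950 = 37.5%.
LTV = 152,000/155,500 = 97.7%.
Reserves = 11,630/790 = 14.7 months.
Option A: score 748 ≥ 680; DTI 37.5% > 36%; LTV 97.7% > 95%; employment 31 ≥ 12 mo; reserves 14.7 ≥ 6 mo → does not qualify.
Option B: score 748 ≥ 660; DTI 37.5% > 36%; employment 31 ≥ 24 mo; reserves 14.7 ≥ 4 mo → does not qualify.
Option C: score 748 ≥ 600; DTI 37.5% > 36%; LTV 97.7% > 97% → does not qualify.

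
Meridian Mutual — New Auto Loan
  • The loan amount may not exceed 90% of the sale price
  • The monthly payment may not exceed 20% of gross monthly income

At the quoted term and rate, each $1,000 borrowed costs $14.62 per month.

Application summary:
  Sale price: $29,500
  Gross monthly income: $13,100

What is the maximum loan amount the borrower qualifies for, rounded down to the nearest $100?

Payment cap: 20% × $13,100 = $2,620/month.
At $14.62 per $1,000, that supports 2,620/14.62 × 1,000 ≈ $179,206 → $179,200.
LTV cap: 90% × $29,500 = $26,550 → $26,500.
Binding constraint: loan-to-value.

$26,500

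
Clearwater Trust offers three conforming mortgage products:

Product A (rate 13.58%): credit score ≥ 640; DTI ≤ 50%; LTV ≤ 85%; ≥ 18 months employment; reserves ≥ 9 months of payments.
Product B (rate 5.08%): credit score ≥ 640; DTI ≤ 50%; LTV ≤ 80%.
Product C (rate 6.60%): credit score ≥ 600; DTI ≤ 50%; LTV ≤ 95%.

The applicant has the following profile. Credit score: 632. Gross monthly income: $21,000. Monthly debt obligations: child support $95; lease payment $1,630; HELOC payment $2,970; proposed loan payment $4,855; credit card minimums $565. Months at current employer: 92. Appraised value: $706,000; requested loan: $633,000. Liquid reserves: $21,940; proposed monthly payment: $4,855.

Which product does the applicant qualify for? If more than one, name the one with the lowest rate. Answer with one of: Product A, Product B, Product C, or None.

Total debts = (95 + 1,630 + 2,970 + 4,855 + 565) = 10,115; DTI = 10,115/21,000 = 48.2%.
LTV = 633,000/706,000 = 89.7%.
Reserves = 21,940/4,855 = 4.5 months.
Product A: score 632 < 640; DTI 48.2% ≤ 50%; LTV 89.7% > 85%; employment 92 ≥ 18 mo; reserves 4.5 < 9 mo → does not qualify.
Product B: score 632 < 640; DTI 48.2% ≤ 50%; LTV 89.7% > 80% → does not qualify.
Product C: score 632 ≥ 600; DTI 48.2% ≤ 50%; LTV 89.7% ≤ 95% → qualifies.

Product C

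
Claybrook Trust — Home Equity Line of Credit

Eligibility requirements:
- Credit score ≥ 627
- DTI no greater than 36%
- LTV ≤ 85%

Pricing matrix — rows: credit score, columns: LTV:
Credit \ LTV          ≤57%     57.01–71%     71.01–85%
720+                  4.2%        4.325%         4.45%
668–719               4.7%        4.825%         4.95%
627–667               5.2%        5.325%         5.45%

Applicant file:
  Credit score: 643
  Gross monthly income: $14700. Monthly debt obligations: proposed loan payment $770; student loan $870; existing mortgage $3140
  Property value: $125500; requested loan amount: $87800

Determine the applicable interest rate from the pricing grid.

Credit score 643 ≥ 627; Total monthly debts = (770 + 870 + 3,140) = 4,780. Debt-to-income = 4,780/14,700 = 32.5% — meets 36% limit
LTV = 87,800/125,500 = 70% ≤ 85%
Row: 643 falls in 627–667. Column: 70% falls in 57.01–71%. Rate = 5.325%.

5.325%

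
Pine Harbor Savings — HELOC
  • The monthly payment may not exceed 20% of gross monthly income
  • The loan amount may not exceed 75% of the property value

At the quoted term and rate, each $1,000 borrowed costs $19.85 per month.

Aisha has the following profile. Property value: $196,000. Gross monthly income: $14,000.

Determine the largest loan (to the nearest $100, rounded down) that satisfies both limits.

$141,000

Payment cap: 20% × $14,000 = $2,800/month.
At $19.85 per $1,000, that supports 2,800/19.85 × 1,000 ≈ $141,057 → $141,000.
LTV cap: 75% × $196,000 = $147,000 → $147,000.
Binding constraint: payment-to-income.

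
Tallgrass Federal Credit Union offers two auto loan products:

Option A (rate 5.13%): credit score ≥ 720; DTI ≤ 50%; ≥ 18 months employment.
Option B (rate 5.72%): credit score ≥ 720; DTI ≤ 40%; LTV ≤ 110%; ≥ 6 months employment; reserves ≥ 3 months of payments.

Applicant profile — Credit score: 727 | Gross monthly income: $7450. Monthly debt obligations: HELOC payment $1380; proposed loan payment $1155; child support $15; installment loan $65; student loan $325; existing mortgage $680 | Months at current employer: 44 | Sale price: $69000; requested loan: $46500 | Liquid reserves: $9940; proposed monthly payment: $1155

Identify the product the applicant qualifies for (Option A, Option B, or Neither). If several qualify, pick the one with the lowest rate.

Option A

Total debts = (1,380 + 1,155 + 15 + 65 + 325 + 680) = 3,620; DTI = 3,620/7,450 = 48.6%.
LTV = 46,500/69,000 = 67.4%.
Reserves = 9,940/1,155 = 8.6 months.
Option A: score 727 ≥ 720; DTI 48.6% ≤ 50%; employment 44 ≥ 18 mo → qualifies.
Option B: score 727 ≥ 720; DTI 48.6% > 40%; LTV 67.4% ≤ 110%; employment 44 ≥ 6 mo; reserves 8.6 ≥ 3 mo → does not qualify.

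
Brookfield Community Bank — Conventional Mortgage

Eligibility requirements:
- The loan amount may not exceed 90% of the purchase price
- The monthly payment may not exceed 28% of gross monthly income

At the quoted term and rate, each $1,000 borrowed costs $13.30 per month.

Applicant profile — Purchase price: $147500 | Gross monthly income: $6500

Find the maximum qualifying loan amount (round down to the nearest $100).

$132,700

Payment cap: 28% × $6,500 = $1,820/month.
At $13.30 per $1,000, that supports 1,820/13.30 × 1,000 ≈ $136,842 → $136,800.
LTV cap: 90% × $147,500 = $132,750 → $132,700.
Binding constraint: loan-to-value.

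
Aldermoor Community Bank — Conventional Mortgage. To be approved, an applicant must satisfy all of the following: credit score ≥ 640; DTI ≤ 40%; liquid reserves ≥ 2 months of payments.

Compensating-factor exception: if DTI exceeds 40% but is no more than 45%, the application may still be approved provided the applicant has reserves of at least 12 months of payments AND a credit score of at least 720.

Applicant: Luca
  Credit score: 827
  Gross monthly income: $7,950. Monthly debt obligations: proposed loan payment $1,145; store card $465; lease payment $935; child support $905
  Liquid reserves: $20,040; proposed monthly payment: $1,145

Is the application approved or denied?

Approved

Credit score 827 ≥ 640 (meets base)
Total debts = (1,145 + 465 + 935 + 905) = 3,450. DTI: 3,450 ÷ 7,950 = 43.4%, over the 40% base limit.
Liquid reserves cover 20,040/1,145 = 17.5 months — ≥ 2 required
DTI 43.4% is within the 40%–45% exception band; checking compensating factors.
Override check — reserves: 17.5 mo (ok); score: 827 (ok).
Both compensating conditions met → exception applies.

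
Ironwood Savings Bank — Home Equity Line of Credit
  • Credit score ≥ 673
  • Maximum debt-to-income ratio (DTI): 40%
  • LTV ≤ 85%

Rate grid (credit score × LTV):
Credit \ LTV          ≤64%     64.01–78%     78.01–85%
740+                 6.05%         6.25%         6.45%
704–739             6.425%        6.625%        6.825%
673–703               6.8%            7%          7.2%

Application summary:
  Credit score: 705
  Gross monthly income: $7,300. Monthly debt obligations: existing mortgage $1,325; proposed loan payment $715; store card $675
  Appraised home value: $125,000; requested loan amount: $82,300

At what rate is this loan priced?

Credit score 705 ≥ 673; Total monthly debts = (1,325 + 715 + 675) = 2,715. DTI = 2,715/7,300 = 37.2% ≤ 40%
LTV = 82,300/125,000 = 65.8% ≤ 85%
Credit 705 → row 704–739; LTV 65.8% → column 64.01–78%. Grid cell → 6.625%.

6.625%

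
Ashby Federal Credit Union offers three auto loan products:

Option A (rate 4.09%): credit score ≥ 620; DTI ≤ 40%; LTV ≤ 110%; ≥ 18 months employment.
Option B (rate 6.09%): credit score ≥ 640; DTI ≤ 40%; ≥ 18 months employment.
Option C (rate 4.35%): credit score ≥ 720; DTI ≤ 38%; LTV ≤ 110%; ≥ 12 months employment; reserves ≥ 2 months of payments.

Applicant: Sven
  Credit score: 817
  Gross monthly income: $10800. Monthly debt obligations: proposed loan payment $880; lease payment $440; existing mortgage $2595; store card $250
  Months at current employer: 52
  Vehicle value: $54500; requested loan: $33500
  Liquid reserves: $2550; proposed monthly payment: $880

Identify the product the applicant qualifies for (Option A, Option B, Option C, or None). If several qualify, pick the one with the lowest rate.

Total debts = (880 + 440 + 2,595 + 250) = 4,165; DTI = 4,165/10,800 = 38.6%.
LTV = 33,500/54,500 = 61.5%.
Reserves = 2,550/880 = 2.9 months.
Option A: score 817 ≥ 620; DTI 38.6% ≤ 40%; LTV 61.5% ≤ 110%; employment 52 ≥ 18 mo → qualifies.
Option B: score 817 ≥ 640; DTI 38.6% ≤ 40%; employment 52 ≥ 18 mo → qualifies.
Option C: score 817 ≥ 720; DTI 38.6% > 38%; LTV 61.5% ≤ 110%; employment 52 ≥ 12 mo; reserves 2.9 ≥ 2 mo → does not qualify.
Qualifying: Option A, Option B. Lowest rate is 4.09% → Option A.

Option A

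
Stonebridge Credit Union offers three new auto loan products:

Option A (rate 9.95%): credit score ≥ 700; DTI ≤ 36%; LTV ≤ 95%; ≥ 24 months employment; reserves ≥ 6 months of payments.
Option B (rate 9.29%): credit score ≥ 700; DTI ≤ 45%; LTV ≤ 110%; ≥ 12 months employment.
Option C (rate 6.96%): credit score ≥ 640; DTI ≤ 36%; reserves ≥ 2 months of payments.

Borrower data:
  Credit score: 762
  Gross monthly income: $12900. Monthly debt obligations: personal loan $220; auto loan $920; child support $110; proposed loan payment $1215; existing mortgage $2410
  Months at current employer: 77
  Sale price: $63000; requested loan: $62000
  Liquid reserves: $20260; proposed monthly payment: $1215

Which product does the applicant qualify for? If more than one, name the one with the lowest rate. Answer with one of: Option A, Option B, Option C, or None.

Total debts = (220 + 920 + 110 + 1,215 + 2,410) = 4,875; DTI = 4,875/12,900 = 37.8%.
LTV = 62,000/63,000 = 98.4%.
Reserves = 20,260/1,215 = 16.7 months.
Option A: score 762 ≥ 700; DTI 37.8% > 36%; LTV 98.4% > 95%; employment 77 ≥ 24 mo; reserves 16.7 ≥ 6 mo → does not qualify.
Option B: score 762 ≥ 700; DTI 37.8% ≤ 45%; LTV 98.4% ≤ 110%; employment 77 ≥ 12 mo → qualifies.
Option C: score 762 ≥ 640; DTI 37.8% > 36%; reserves 16.7 ≥ 2 mo → does not qualify.

Option B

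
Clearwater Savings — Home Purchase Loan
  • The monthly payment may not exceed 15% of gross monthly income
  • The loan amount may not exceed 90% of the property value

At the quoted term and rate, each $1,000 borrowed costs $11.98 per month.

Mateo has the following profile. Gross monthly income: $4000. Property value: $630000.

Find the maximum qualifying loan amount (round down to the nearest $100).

$50,000

Payment cap: 15% × $4,000 = $600/month.
At $11.98 per $1,000, that supports 600/11.98 × 1,000 ≈ $50,083 → $50,000.
LTV cap: 90% × $630,000 = $567,000 → $567,000.
Binding constraint: payment-to-income.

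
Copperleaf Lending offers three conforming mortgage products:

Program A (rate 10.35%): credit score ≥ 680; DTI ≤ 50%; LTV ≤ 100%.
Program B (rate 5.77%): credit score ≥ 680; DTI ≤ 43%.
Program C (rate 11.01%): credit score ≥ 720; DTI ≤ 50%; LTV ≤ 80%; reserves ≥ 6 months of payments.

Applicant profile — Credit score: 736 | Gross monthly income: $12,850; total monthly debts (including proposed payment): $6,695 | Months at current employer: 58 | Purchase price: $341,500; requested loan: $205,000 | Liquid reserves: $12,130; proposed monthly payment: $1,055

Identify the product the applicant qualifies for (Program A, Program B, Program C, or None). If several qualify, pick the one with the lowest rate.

None

DTI = 6,695/12,850 = 52.1%.
LTV = 205,000/341,500 = 60%.
Reserves = 12,130/1,055 = 11.5 months.
Program A: score 736 ≥ 680; DTI 52.1% > 50%; LTV 60% ≤ 100% → does not qualify.
Program B: score 736 ≥ 680; DTI 52.1% > 43% → does not qualify.
Program C: score 736 ≥ 720; DTI 52.1% > 50%; LTV 60% ≤ 80%; reserves 11.5 ≥ 6 mo → does not qualify.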